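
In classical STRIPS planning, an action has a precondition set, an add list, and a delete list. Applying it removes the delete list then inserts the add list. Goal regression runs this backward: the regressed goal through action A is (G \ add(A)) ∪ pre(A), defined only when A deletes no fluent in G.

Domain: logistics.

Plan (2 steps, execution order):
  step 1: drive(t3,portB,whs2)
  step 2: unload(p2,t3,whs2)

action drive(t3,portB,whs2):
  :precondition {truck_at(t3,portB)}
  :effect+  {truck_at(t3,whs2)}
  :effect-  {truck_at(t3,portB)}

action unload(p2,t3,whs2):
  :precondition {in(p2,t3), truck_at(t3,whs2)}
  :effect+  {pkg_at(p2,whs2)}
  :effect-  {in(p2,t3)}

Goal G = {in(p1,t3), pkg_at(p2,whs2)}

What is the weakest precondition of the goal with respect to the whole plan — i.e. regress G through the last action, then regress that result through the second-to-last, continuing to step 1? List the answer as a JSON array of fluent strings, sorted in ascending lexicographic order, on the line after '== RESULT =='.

Regress step by step:
  through step 2 (unload(p2,t3,whs2)): drop {pkg_at(p2,whs2)}, keep {in(p1,t3)}, require {in(p2,t3), truck_at(t3,whs2)}
    → {in(p1,t3), in(p2,t3), truck_at(t3,whs2)}
  through step 1 (drive(t3,portB,whs2)): drop {truck_at(t3,whs2)}, keep {in(p1,t3), in(p2,t3)}, require {truck_at(t3,portB)}
    → {in(p1,t3), in(p2,t3), truck_at(t3,portB)}

== RESULT ==
["in(p1,t3)", "in(p2,t3)", "truck_at(t3,portB)"]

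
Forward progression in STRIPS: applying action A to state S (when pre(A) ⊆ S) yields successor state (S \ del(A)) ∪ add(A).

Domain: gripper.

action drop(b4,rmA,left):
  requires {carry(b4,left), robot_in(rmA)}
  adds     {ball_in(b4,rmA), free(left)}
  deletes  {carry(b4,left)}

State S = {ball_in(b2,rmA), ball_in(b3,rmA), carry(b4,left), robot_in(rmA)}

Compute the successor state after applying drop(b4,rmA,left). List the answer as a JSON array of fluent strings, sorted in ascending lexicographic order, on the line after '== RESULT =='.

Progress:
  pre ⊆ S: {carry(b4,left), robot_in(rmA)} ⊆ S  — applicable
  S \ del = {ball_in(b2,rmA), ball_in(b3,rmA), robot_in(rmA)}
  ∪ add   = {ball_in(b2,rmA), ball_in(b3,rmA), ball_in(b4,rmA), free(left), robot_in(rmA)}

== RESULT ==
["ball_in(b2,rmA)", "ball_in(b3,rmA)", "ball_in(b4,rmA)", "free(left)", "robot_in(rmA)"]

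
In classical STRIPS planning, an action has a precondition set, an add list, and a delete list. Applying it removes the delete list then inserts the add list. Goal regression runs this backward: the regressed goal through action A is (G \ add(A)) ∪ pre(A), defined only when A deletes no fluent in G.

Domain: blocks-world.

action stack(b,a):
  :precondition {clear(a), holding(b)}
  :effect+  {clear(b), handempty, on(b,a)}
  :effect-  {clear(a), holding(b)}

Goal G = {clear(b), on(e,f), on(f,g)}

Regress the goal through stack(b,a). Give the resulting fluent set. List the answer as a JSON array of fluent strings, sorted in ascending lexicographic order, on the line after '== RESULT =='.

Regress:
  G ∩ del = {}  (empty — regression defined)
  G \ add = {clear(b), on(e,f), on(f,g)} \ {clear(b), handempty, on(b,a)} = {on(e,f), on(f,g)}
  ∪ pre   = {on(e,f), on(f,g)} ∪ {clear(a), holding(b)}
          = {clear(a), holding(b), on(e,f), on(f,g)}

== RESULT ==
["clear(a)", "holding(b)", "on(e,f)", "on(f,g)"]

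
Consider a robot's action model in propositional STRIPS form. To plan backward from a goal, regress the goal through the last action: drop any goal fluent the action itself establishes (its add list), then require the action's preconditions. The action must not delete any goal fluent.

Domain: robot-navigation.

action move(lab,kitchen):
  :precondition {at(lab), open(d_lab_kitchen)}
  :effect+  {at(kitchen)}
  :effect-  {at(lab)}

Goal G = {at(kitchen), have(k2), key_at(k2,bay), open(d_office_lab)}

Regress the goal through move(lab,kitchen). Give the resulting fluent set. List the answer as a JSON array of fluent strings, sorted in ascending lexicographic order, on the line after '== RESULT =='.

Compute (G \ add) ∪ pre:
  G ∩ del = {}  (empty — regression defined)
  G \ add = {at(kitchen), have(k2), key_at(k2,bay), open(d_office_lab)} \ {at(kitchen)} = {have(k2), key_at(k2,bay), open(d_office_lab)}
  ∪ pre   = {have(k2), key_at(k2,bay), open(d_office_lab)} ∪ {at(lab), open(d_lab_kitchen)}
          = {at(lab), have(k2), key_at(k2,bay), open(d_lab_kitchen), open(d_office_lab)}

== RESULT ==
["at(lab)", "have(k2)", "key_at(k2,bay)", "open(d_lab_kitchen)", "open(d_office_lab)"]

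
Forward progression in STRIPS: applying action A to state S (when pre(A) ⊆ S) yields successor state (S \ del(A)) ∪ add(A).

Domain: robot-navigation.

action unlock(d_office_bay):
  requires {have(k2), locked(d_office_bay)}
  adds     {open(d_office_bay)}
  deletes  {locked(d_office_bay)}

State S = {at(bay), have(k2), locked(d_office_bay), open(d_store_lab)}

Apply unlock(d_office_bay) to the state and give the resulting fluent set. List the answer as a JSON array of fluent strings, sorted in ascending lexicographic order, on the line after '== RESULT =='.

Compute (S \ del) ∪ add:
  pre ⊆ S: {have(k2), locked(d_office_bay)} ⊆ S  — applicable
  S \ del = {at(bay), have(k2), open(d_store_lab)}
  ∪ add   = {at(bay), have(k2), open(d_office_bay), open(d_store_lab)}

== RESULT ==
["at(bay)", "have(k2)", "open(d_office_bay)", "open(d_store_lab)"]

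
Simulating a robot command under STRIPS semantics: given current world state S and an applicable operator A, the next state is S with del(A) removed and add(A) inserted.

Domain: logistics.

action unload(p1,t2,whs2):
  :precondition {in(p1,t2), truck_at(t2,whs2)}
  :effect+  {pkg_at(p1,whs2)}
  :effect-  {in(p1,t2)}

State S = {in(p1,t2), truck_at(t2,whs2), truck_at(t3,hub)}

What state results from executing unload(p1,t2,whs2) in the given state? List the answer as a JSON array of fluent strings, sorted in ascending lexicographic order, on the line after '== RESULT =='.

Progress:
  pre ⊆ S: {in(p1,t2), truck_at(t2,whs2)} ⊆ S  — applicable
  S \ del = {truck_at(t2,whs2), truck_at(t3,hub)}
  ∪ add   = {pkg_at(p1,whs2), truck_at(t2,whs2), truck_at(t3,hub)}

== RESULT ==
["pkg_at(p1,whs2)", "truck_at(t2,whs2)", "truck_at(t3,hub)"]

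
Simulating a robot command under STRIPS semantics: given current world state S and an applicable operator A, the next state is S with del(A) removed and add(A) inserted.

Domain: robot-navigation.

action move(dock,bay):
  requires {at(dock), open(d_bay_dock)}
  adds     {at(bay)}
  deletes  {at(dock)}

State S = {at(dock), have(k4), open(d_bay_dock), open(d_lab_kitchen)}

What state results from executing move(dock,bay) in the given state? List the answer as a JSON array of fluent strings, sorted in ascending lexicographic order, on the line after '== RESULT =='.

Compute (S \ del) ∪ add:
  pre ⊆ S: {at(dock), open(d_bay_dock)} ⊆ S  — applicable
  S \ del = {have(k4), open(d_bay_dock), open(d_lab_kitchen)}
  ∪ add   = {at(bay), have(k4), open(d_bay_dock), open(d_lab_kitchen)}

== RESULT ==
["at(bay)", "have(k4)", "open(d_bay_dock)", "open(d_lab_kitchen)"]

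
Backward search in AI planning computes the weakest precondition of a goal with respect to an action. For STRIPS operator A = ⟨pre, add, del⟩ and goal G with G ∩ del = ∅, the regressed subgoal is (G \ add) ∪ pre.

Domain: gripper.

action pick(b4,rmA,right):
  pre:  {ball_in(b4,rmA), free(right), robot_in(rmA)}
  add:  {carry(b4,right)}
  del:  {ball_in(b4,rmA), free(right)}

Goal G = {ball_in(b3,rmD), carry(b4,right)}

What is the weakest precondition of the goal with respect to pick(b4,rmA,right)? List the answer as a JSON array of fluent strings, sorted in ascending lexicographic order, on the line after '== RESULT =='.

Compute (G \ add) ∪ pre:
  G ∩ del = {}  (empty — regression defined)
  G \ add = {ball_in(b3,rmD), carry(b4,right)} \ {carry(b4,right)} = {ball_in(b3,rmD)}
  ∪ pre   = {ball_in(b3,rmD)} ∪ {ball_in(b4,rmA), free(right), robot_in(rmA)}
          = {ball_in(b3,rmD), ball_in(b4,rmA), free(right), robot_in(rmA)}

== RESULT ==
["ball_in(b3,rmD)", "ball_in(b4,rmA)", "free(right)", "robot_in(rmA)"]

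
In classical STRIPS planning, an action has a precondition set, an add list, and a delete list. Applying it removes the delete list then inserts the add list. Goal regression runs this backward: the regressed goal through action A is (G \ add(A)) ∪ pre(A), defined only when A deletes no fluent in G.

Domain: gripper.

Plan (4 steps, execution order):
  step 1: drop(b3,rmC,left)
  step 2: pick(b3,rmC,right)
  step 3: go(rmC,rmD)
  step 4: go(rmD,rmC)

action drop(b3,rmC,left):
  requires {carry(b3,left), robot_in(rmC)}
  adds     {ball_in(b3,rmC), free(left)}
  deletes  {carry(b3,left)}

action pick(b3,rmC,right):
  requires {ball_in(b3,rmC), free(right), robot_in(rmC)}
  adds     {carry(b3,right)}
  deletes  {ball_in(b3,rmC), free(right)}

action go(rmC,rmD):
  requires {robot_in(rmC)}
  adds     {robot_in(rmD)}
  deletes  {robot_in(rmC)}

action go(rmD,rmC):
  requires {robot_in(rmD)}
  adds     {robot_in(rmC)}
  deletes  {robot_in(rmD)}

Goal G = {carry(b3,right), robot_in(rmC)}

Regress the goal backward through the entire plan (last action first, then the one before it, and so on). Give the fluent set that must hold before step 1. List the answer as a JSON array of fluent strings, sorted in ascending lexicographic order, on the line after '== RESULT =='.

Work backward from the goal:
  through step 4 (go(rmD,rmC)): drop {robot_in(rmC)}, keep {carry(b3,right)}, require {robot_in(rmD)}
    → {carry(b3,right), robot_in(rmD)}
  through step 3 (go(rmC,rmD)): drop {robot_in(rmD)}, keep {carry(b3,right)}, require {robot_in(rmC)}
    → {carry(b3,right), robot_in(rmC)}
  through step 2 (pick(b3,rmC,right)): drop {carry(b3,right)}, keep {robot_in(rmC)}, require {ball_in(b3,rmC), free(right), robot_in(rmC)}
    → {ball_in(b3,rmC), free(right), robot_in(rmC)}
  through step 1 (drop(b3,rmC,left)): drop {ball_in(b3,rmC)}, keep {free(right), robot_in(rmC)}, require {carry(b3,left), robot_in(rmC)}
    → {carry(b3,left), free(right), robot_in(rmC)}

== RESULT ==
["carry(b3,left)", "free(right)", "robot_in(rmC)"]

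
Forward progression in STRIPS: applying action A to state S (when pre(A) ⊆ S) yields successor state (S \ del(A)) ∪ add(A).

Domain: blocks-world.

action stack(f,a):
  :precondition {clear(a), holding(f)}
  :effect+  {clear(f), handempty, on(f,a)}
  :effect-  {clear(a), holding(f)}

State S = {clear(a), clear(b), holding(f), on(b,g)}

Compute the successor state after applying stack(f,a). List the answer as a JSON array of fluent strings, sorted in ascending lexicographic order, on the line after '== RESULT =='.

Compute (S \ del) ∪ add:
  pre ⊆ S: {clear(a), holding(f)} ⊆ S  — applicable
  S \ del = {clear(b), on(b,g)}
  ∪ add   = {clear(b), clear(f), handempty, on(b,g), on(f,a)}

== RESULT ==
["clear(b)", "clear(f)", "handempty", "on(b,g)", "on(f,a)"]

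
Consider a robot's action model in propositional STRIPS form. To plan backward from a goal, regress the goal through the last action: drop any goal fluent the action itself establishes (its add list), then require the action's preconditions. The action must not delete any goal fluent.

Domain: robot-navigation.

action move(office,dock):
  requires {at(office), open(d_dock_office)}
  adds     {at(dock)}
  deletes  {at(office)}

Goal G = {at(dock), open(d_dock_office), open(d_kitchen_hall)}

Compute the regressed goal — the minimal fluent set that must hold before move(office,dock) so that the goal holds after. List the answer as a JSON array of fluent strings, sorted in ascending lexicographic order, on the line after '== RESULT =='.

Regress:
  G ∩ del = {}  (empty — regression defined)
  G \ add = {at(dock), open(d_dock_office), open(d_kitchen_hall)} \ {at(dock)} = {open(d_dock_office), open(d_kitchen_hall)}
  ∪ pre   = {open(d_dock_office), open(d_kitchen_hall)} ∪ {at(office), open(d_dock_office)}
          = {at(office), open(d_dock_office), open(d_kitchen_hall)}

== RESULT ==
["at(office)", "open(d_dock_office)", "open(d_kitchen_hall)"]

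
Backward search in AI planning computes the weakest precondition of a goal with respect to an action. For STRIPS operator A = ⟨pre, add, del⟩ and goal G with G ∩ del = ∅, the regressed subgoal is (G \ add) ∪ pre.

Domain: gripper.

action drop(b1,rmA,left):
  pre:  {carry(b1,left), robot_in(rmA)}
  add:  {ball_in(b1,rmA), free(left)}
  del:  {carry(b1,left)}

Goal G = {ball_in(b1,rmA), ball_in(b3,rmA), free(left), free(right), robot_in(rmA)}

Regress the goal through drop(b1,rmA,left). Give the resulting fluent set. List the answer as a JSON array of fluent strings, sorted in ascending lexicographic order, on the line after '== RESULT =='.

Regress:
  G ∩ del = {}  (empty — regression defined)
  G \ add = {ball_in(b1,rmA), ball_in(b3,rmA), free(left), free(right), robot_in(rmA)} \ {ball_in(b1,rmA), free(left)} = {ball_in(b3,rmA), free(right), robot_in(rmA)}
  ∪ pre   = {ball_in(b3,rmA), free(right), robot_in(rmA)} ∪ {carry(b1,left), robot_in(rmA)}
          = {ball_in(b3,rmA), carry(b1,left), free(right), robot_in(rmA)}

== RESULT ==
["ball_in(b3,rmA)", "carry(b1,left)", "free(right)", "robot_in(rmA)"]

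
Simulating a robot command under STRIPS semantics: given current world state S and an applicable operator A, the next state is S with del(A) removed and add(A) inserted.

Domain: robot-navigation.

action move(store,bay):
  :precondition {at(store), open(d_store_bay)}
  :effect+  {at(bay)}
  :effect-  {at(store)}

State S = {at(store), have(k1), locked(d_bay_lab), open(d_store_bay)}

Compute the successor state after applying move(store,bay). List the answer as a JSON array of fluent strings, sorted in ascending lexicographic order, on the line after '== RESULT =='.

Progress:
  pre ⊆ S: {at(store), open(d_store_bay)} ⊆ S  — applicable
  S \ del = {have(k1), locked(d_bay_lab), open(d_store_bay)}
  ∪ add   = {at(bay), have(k1), locked(d_bay_lab), open(d_store_bay)}

== RESULT ==
["at(bay)", "have(k1)", "locked(d_bay_lab)", "open(d_store_bay)"]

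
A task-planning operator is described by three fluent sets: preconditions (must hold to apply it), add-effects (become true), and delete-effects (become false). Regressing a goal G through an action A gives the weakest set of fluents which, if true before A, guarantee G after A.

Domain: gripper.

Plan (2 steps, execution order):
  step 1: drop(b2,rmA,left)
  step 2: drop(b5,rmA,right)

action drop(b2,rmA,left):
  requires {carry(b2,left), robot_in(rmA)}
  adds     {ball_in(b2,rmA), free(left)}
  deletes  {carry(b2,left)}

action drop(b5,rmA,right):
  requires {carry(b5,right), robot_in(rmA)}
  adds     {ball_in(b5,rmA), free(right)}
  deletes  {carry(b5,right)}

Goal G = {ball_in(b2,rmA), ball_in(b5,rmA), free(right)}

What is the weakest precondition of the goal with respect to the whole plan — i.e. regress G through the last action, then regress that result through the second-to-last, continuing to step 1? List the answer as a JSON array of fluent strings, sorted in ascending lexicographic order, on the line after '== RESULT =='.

Work backward from the goal:
  through step 2 (drop(b5,rmA,right)): drop {ball_in(b5,rmA), free(right)}, keep {ball_in(b2,rmA)}, require {carry(b5,right), robot_in(rmA)}
    → {ball_in(b2,rmA), carry(b5,right), robot_in(rmA)}
  through step 1 (drop(b2,rmA,left)): drop {ball_in(b2,rmA)}, keep {carry(b5,right), robot_in(rmA)}, require {carry(b2,left), robot_in(rmA)}
    → {carry(b2,left), carry(b5,right), robot_in(rmA)}

== RESULT ==
["carry(b2,left)", "carry(b5,right)", "robot_in(rmA)"]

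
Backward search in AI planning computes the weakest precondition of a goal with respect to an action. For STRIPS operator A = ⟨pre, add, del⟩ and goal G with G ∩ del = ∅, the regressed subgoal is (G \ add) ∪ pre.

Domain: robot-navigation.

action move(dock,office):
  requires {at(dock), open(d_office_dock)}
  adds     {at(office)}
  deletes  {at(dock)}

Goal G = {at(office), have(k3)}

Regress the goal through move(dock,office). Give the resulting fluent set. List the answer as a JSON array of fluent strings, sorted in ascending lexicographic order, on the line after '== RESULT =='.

Compute (G \ add) ∪ pre:
  G ∩ del = {}  (empty — regression defined)
  G \ add = {at(office), have(k3)} \ {at(office)} = {have(k3)}
  ∪ pre   = {have(k3)} ∪ {at(dock), open(d_office_dock)}
          = {at(dock), have(k3), open(d_office_dock)}

== RESULT ==
["at(dock)", "have(k3)", "open(d_office_dock)"]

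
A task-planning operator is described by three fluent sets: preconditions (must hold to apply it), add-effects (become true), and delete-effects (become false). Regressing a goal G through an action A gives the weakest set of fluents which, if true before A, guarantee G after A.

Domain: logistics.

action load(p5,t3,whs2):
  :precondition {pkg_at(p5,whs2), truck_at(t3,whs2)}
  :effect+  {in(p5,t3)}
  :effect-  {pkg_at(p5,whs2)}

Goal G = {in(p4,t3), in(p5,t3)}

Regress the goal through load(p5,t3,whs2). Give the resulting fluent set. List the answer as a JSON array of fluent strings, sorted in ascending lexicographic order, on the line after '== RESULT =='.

Compute (G \ add) ∪ pre:
  G ∩ del = {}  (empty — regression defined)
  G \ add = {in(p4,t3), in(p5,t3)} \ {in(p5,t3)} = {in(p4,t3)}
  ∪ pre   = {in(p4,t3)} ∪ {pkg_at(p5,whs2), truck_at(t3,whs2)}
          = {in(p4,t3), pkg_at(p5,whs2), truck_at(t3,whs2)}

== RESULT ==
["in(p4,t3)", "pkg_at(p5,whs2)", "truck_at(t3,whs2)"]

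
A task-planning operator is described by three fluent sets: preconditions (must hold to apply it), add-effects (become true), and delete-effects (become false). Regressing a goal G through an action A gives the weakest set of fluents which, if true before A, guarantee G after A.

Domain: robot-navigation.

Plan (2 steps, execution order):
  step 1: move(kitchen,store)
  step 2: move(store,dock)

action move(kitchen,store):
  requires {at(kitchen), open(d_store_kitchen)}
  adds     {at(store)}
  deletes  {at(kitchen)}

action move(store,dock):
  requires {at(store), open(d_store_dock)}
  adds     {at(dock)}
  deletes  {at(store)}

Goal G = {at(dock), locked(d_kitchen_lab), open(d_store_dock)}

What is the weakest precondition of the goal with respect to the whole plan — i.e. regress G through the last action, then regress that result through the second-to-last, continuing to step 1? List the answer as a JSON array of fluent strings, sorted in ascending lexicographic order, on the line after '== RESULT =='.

Work backward from the goal:
  through step 2 (move(store,dock)): drop {at(dock)}, keep {locked(d_kitchen_lab), open(d_store_dock)}, require {at(store), open(d_store_dock)}
    → {at(store), locked(d_kitchen_lab), open(d_store_dock)}
  through step 1 (move(kitchen,store)): drop {at(store)}, keep {locked(d_kitchen_lab), open(d_store_dock)}, require {at(kitchen), open(d_store_kitchen)}
    → {at(kitchen), locked(d_kitchen_lab), open(d_store_dock), open(d_store_kitchen)}

== RESULT ==
["at(kitchen)", "locked(d_kitchen_lab)", "open(d_store_dock)", "open(d_store_kitchen)"]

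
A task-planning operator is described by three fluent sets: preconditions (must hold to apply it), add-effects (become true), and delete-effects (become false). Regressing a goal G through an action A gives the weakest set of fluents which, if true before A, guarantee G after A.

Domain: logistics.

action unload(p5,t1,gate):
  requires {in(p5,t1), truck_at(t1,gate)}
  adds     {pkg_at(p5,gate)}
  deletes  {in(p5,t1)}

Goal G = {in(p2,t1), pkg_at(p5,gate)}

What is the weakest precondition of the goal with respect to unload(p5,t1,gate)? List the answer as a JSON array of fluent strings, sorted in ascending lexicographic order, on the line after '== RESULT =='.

Compute (G \ add) ∪ pre:
  G ∩ del = {}  (empty — regression defined)
  G \ add = {in(p2,t1), pkg_at(p5,gate)} \ {pkg_at(p5,gate)} = {in(p2,t1)}
  ∪ pre   = {in(p2,t1)} ∪ {in(p5,t1), truck_at(t1,gate)}
          = {in(p2,t1), in(p5,t1), truck_at(t1,gate)}

== RESULT ==
["in(p2,t1)", "in(p5,t1)", "truck_at(t1,gate)"]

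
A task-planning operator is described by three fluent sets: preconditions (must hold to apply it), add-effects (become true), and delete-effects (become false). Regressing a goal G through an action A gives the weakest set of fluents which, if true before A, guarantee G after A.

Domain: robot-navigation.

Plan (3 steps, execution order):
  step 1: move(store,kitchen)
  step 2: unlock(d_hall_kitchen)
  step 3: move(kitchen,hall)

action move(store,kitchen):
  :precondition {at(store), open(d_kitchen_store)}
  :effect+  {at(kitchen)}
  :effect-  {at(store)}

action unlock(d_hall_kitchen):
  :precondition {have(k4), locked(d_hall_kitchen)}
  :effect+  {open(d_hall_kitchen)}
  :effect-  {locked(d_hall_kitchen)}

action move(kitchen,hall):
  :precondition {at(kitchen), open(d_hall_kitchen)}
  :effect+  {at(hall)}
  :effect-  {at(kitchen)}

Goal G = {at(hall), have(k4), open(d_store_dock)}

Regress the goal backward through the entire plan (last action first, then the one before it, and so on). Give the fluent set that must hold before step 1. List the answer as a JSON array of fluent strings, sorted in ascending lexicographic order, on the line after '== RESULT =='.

Regress step by step:
  through step 3 (move(kitchen,hall)): drop {at(hall)}, keep {have(k4), open(d_store_dock)}, require {at(kitchen), open(d_hall_kitchen)}
    → {at(kitchen), have(k4), open(d_hall_kitchen), open(d_store_dock)}
  through step 2 (unlock(d_hall_kitchen)): drop {open(d_hall_kitchen)}, keep {at(kitchen), have(k4), open(d_store_dock)}, require {have(k4), locked(d_hall_kitchen)}
    → {at(kitchen), have(k4), locked(d_hall_kitchen), open(d_store_dock)}
  through step 1 (move(store,kitchen)): drop {at(kitchen)}, keep {have(k4), locked(d_hall_kitchen), open(d_store_dock)}, require {at(store), open(d_kitchen_store)}
    → {at(store), have(k4), locked(d_hall_kitchen), open(d_kitchen_store), open(d_store_dock)}

== RESULT ==
["at(store)", "have(k4)", "locked(d_hall_kitchen)", "open(d_kitchen_store)", "open(d_store_dock)"]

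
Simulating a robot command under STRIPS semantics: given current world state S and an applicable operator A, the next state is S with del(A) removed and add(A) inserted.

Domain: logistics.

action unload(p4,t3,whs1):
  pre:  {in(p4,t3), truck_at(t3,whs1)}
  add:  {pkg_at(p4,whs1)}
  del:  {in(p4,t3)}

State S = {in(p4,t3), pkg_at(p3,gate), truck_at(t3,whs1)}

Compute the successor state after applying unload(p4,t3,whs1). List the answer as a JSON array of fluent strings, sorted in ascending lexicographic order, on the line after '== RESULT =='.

Progress:
  pre ⊆ S: {in(p4,t3), truck_at(t3,whs1)} ⊆ S  — applicable
  S \ del = {pkg_at(p3,gate), truck_at(t3,whs1)}
  ∪ add   = {pkg_at(p3,gate), pkg_at(p4,whs1), truck_at(t3,whs1)}

== RESULT ==
["pkg_at(p3,gate)", "pkg_at(p4,whs1)", "truck_at(t3,whs1)"]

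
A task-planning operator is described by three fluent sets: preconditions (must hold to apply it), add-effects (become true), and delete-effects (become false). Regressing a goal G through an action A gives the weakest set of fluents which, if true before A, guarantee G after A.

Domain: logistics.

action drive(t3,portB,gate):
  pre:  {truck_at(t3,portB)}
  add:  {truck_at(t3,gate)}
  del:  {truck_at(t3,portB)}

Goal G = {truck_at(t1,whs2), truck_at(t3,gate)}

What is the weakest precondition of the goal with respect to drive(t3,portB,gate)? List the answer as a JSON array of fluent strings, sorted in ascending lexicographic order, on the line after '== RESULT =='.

Regress:
  G ∩ del = {}  (empty — regression defined)
  G \ add = {truck_at(t1,whs2), truck_at(t3,gate)} \ {truck_at(t3,gate)} = {truck_at(t1,whs2)}
  ∪ pre   = {truck_at(t1,whs2)} ∪ {truck_at(t3,portB)}
          = {truck_at(t1,whs2), truck_at(t3,portB)}

== RESULT ==
["truck_at(t1,whs2)", "truck_at(t3,portB)"]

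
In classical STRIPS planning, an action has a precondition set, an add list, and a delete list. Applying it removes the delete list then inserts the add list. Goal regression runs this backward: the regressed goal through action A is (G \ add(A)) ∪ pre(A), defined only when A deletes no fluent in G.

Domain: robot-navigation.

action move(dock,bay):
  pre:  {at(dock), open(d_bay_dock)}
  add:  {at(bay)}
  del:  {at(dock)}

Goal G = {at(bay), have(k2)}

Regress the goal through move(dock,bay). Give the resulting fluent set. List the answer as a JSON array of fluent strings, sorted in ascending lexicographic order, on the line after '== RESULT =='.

Regress:
  G ∩ del = {}  (empty — regression defined)
  G \ add = {at(bay), have(k2)} \ {at(bay)} = {have(k2)}
  ∪ pre   = {have(k2)} ∪ {at(dock), open(d_bay_dock)}
          = {at(dock), have(k2), open(d_bay_dock)}

== RESULT ==
["at(dock)", "have(k2)", "open(d_bay_dock)"]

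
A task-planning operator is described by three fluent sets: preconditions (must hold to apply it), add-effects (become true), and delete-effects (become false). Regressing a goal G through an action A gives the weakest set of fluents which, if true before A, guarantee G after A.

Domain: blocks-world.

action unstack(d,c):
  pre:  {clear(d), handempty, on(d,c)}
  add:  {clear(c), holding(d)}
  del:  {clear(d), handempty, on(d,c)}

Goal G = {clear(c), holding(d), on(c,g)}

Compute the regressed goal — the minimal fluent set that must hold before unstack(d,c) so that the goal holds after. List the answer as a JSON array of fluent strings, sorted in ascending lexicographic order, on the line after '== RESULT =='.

Regress:
  G ∩ del = {}  (empty — regression defined)
  G \ add = {clear(c), holding(d), on(c,g)} \ {clear(c), holding(d)} = {on(c,g)}
  ∪ pre   = {on(c,g)} ∪ {clear(d), handempty, on(d,c)}
          = {clear(d), handempty, on(c,g), on(d,c)}

== RESULT ==
["clear(d)", "handempty", "on(c,g)", "on(d,c)"]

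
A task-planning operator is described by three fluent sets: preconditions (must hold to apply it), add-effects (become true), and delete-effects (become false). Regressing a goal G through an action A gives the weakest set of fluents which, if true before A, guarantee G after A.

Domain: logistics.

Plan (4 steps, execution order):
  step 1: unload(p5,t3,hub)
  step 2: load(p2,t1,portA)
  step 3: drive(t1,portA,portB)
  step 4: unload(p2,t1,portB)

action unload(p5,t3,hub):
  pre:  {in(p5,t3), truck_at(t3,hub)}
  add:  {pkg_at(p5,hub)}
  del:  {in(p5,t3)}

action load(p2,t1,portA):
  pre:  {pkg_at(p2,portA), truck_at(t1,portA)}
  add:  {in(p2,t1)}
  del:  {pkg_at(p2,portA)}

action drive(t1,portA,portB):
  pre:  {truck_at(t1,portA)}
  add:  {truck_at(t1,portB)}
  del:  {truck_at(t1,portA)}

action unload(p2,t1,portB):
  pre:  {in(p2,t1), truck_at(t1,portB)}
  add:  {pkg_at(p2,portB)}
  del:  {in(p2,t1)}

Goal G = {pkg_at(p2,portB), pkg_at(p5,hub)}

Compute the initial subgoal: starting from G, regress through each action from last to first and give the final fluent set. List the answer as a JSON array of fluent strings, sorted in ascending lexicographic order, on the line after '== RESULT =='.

Work backward from the goal:
  through step 4 (unload(p2,t1,portB)): drop {pkg_at(p2,portB)}, keep {pkg_at(p5,hub)}, require {in(p2,t1), truck_at(t1,portB)}
    → {in(p2,t1), pkg_at(p5,hub), truck_at(t1,portB)}
  through step 3 (drive(t1,portA,portB)): drop {truck_at(t1,portB)}, keep {in(p2,t1), pkg_at(p5,hub)}, require {truck_at(t1,portA)}
    → {in(p2,t1), pkg_at(p5,hub), truck_at(t1,portA)}
  through step 2 (load(p2,t1,portA)): drop {in(p2,t1)}, keep {pkg_at(p5,hub), truck_at(t1,portA)}, require {pkg_at(p2,portA), truck_at(t1,portA)}
    → {pkg_at(p2,portA), pkg_at(p5,hub), truck_at(t1,portA)}
  through step 1 (unload(p5,t3,hub)): drop {pkg_at(p5,hub)}, keep {pkg_at(p2,portA), truck_at(t1,portA)}, require {in(p5,t3), truck_at(t3,hub)}
    → {in(p5,t3), pkg_at(p2,portA), truck_at(t1,portA), truck_at(t3,hub)}

== RESULT ==
["in(p5,t3)", "pkg_at(p2,portA)", "truck_at(t1,portA)", "truck_at(t3,hub)"]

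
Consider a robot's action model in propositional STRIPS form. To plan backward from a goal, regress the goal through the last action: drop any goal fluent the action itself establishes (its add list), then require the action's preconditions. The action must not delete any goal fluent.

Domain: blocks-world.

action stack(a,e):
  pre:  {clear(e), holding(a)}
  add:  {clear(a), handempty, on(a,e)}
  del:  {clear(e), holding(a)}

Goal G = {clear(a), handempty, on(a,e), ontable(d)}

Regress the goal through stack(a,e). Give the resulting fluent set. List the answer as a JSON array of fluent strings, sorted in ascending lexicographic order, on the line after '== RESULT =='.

Regress:
  G ∩ del = {}  (empty — regression defined)
  G \ add = {clear(a), handempty, on(a,e), ontable(d)} \ {clear(a), handempty, on(a,e)} = {ontable(d)}
  ∪ pre   = {ontable(d)} ∪ {clear(e), holding(a)}
          = {clear(e), holding(a), ontable(d)}

== RESULT ==
["clear(e)", "holding(a)", "ontable(d)"]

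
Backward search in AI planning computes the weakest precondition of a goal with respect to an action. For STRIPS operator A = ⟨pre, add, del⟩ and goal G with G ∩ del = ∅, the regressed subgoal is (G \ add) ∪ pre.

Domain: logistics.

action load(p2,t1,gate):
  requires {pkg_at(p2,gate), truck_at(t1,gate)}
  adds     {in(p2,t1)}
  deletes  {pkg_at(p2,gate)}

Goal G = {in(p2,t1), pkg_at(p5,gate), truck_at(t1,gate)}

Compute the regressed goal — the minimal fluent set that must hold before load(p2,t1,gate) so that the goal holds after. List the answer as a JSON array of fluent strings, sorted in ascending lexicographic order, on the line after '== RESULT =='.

Compute (G \ add) ∪ pre:
  G ∩ del = {}  (empty — regression defined)
  G \ add = {in(p2,t1), pkg_at(p5,gate), truck_at(t1,gate)} \ {in(p2,t1)} = {pkg_at(p5,gate), truck_at(t1,gate)}
  ∪ pre   = {pkg_at(p5,gate), truck_at(t1,gate)} ∪ {pkg_at(p2,gate), truck_at(t1,gate)}
          = {pkg_at(p2,gate), pkg_at(p5,gate), truck_at(t1,gate)}

== RESULT ==
["pkg_at(p2,gate)", "pkg_at(p5,gate)", "truck_at(t1,gate)"]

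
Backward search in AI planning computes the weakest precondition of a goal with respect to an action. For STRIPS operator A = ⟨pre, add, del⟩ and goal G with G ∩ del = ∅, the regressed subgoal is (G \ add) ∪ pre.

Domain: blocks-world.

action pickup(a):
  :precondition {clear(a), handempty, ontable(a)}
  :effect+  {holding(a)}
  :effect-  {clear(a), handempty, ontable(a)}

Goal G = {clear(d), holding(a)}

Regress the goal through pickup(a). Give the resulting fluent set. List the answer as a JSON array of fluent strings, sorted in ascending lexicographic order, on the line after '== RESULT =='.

Compute (G \ add) ∪ pre:
  G ∩ del = {}  (empty — regression defined)
  G \ add = {clear(d), holding(a)} \ {holding(a)} = {clear(d)}
  ∪ pre   = {clear(d)} ∪ {clear(a), handempty, ontable(a)}
          = {clear(a), clear(d), handempty, ontable(a)}

== RESULT ==
["clear(a)", "clear(d)", "handempty", "ontable(a)"]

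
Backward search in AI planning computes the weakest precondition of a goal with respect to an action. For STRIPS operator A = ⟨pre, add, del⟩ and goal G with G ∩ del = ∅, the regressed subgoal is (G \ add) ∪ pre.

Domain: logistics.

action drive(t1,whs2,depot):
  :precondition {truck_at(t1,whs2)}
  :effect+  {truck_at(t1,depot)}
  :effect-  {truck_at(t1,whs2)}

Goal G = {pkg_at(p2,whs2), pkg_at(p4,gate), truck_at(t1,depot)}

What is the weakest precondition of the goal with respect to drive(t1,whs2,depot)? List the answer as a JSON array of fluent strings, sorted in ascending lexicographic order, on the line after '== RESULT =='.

Compute (G \ add) ∪ pre:
  G ∩ del = {}  (empty — regression defined)
  G \ add = {pkg_at(p2,whs2), pkg_at(p4,gate), truck_at(t1,depot)} \ {truck_at(t1,depot)} = {pkg_at(p2,whs2), pkg_at(p4,gate)}
  ∪ pre   = {pkg_at(p2,whs2), pkg_at(p4,gate)} ∪ {truck_at(t1,whs2)}
          = {pkg_at(p2,whs2), pkg_at(p4,gate), truck_at(t1,whs2)}

== RESULT ==
["pkg_at(p2,whs2)", "pkg_at(p4,gate)", "truck_at(t1,whs2)"]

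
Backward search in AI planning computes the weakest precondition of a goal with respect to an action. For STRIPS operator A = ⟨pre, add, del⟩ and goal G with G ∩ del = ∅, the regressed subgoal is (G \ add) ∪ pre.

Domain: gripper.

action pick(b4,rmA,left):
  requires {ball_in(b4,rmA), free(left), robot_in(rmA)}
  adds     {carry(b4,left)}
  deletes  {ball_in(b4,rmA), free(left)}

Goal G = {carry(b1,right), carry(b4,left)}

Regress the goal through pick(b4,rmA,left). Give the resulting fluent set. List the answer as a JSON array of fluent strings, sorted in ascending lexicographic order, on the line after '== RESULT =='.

Regress:
  G ∩ del = {}  (empty — regression defined)
  G \ add = {carry(b1,right), carry(b4,left)} \ {carry(b4,left)} = {carry(b1,right)}
  ∪ pre   = {carry(b1,right)} ∪ {ball_in(b4,rmA), free(left), robot_in(rmA)}
          = {ball_in(b4,rmA), carry(b1,right), free(left), robot_in(rmA)}

== RESULT ==
["ball_in(b4,rmA)", "carry(b1,right)", "free(left)", "robot_in(rmA)"]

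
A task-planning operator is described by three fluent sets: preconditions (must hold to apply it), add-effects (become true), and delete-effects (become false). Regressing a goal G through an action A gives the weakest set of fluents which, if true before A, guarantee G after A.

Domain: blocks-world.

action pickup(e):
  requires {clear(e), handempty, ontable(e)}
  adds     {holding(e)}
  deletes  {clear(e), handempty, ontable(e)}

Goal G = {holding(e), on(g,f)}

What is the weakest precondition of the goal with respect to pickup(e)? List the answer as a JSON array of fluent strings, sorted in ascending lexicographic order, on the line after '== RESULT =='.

Compute (G \ add) ∪ pre:
  G ∩ del = {}  (empty — regression defined)
  G \ add = {holding(e), on(g,f)} \ {holding(e)} = {on(g,f)}
  ∪ pre   = {on(g,f)} ∪ {clear(e), handempty, ontable(e)}
          = {clear(e), handempty, on(g,f), ontable(e)}

== RESULT ==
["clear(e)", "handempty", "on(g,f)", "ontable(e)"]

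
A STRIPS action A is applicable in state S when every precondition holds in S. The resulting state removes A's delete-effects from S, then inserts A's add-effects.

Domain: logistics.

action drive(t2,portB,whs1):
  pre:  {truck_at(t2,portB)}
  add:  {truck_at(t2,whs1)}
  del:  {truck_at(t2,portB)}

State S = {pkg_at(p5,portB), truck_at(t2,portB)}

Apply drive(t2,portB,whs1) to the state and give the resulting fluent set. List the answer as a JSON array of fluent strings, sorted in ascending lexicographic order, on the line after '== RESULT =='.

Progress:
  pre ⊆ S: {truck_at(t2,portB)} ⊆ S  — applicable
  S \ del = {pkg_at(p5,portB)}
  ∪ add   = {pkg_at(p5,portB), truck_at(t2,whs1)}

== RESULT ==
["pkg_at(p5,portB)", "truck_at(t2,whs1)"]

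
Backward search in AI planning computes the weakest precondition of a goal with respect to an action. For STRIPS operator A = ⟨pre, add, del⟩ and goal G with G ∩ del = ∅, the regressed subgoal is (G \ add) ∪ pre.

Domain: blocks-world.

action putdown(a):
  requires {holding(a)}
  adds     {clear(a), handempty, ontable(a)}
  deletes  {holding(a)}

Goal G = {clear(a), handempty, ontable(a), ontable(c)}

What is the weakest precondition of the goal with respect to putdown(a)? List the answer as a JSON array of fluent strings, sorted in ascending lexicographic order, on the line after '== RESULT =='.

Regress:
  G ∩ del = {}  (empty — regression defined)
  G \ add = {clear(a), handempty, ontable(a), ontable(c)} \ {clear(a), handempty, ontable(a)} = {ontable(c)}
  ∪ pre   = {ontable(c)} ∪ {holding(a)}
          = {holding(a), ontable(c)}

== RESULT ==
["holding(a)", "ontable(c)"]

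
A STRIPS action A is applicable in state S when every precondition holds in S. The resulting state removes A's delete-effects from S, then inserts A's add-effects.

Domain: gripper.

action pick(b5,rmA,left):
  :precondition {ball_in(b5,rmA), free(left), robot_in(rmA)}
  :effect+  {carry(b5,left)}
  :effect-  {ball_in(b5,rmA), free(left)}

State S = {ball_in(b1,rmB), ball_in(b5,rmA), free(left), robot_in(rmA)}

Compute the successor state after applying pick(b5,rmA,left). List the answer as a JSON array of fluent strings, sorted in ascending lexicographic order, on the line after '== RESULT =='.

Progress:
  pre ⊆ S: {ball_in(b5,rmA), free(left), robot_in(rmA)} ⊆ S  — applicable
  S \ del = {ball_in(b1,rmB), robot_in(rmA)}
  ∪ add   = {ball_in(b1,rmB), carry(b5,left), robot_in(rmA)}

== RESULT ==
["ball_in(b1,rmB)", "carry(b5,left)", "robot_in(rmA)"]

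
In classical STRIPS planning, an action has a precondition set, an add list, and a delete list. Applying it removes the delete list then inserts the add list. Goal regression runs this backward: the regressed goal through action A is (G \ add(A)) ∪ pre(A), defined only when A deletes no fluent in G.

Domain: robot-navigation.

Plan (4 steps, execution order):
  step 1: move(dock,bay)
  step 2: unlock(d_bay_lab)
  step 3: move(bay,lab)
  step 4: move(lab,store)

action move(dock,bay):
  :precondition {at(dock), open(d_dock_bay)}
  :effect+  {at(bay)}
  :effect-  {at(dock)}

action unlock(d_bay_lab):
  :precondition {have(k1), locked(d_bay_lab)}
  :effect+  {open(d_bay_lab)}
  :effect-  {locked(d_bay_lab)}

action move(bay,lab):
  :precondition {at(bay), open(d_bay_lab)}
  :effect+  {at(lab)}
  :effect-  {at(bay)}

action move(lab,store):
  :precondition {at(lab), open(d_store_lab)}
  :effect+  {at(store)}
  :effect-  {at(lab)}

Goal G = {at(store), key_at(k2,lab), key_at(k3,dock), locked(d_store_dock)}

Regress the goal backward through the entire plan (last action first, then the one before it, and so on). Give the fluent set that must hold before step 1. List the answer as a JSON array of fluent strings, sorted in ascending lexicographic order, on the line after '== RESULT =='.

Work backward from the goal:
  through step 4 (move(lab,store)): drop {at(store)}, keep {key_at(k2,lab), key_at(k3,dock), locked(d_store_dock)}, require {at(lab), open(d_store_lab)}
    → {at(lab), key_at(k2,lab), key_at(k3,dock), locked(d_store_dock), open(d_store_lab)}
  through step 3 (move(bay,lab)): drop {at(lab)}, keep {key_at(k2,lab), key_at(k3,dock), locked(d_store_dock), open(d_store_lab)}, require {at(bay), open(d_bay_lab)}
    → {at(bay), key_at(k2,lab), key_at(k3,dock), locked(d_store_dock), open(d_bay_lab), open(d_store_lab)}
  through step 2 (unlock(d_bay_lab)): drop {open(d_bay_lab)}, keep {at(bay), key_at(k2,lab), key_at(k3,dock), locked(d_store_dock), open(d_store_lab)}, require {have(k1), locked(d_bay_lab)}
    → {at(bay), have(k1), key_at(k2,lab), key_at(k3,dock), locked(d_bay_lab), locked(d_store_dock), open(d_store_lab)}
  through step 1 (move(dock,bay)): drop {at(bay)}, keep {have(k1), key_at(k2,lab), key_at(k3,dock), locked(d_bay_lab), locked(d_store_dock), open(d_store_lab)}, require {at(dock), open(d_dock_bay)}
    → {at(dock), have(k1), key_at(k2,lab), key_at(k3,dock), locked(d_bay_lab), locked(d_store_dock), open(d_dock_bay), open(d_store_lab)}

== RESULT ==
["at(dock)", "have(k1)", "key_at(k2,lab)", "key_at(k3,dock)", "locked(d_bay_lab)", "locked(d_store_dock)", "open(d_dock_bay)", "open(d_store_lab)"]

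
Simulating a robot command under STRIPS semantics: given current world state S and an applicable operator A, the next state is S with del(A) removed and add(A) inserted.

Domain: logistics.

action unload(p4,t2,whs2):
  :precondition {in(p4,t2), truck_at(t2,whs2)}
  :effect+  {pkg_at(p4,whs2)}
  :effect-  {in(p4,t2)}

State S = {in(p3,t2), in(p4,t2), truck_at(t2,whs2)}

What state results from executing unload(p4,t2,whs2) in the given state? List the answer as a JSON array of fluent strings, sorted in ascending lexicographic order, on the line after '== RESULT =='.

Compute (S \ del) ∪ add:
  pre ⊆ S: {in(p4,t2), truck_at(t2,whs2)} ⊆ S  — applicable
  S \ del = {in(p3,t2), truck_at(t2,whs2)}
  ∪ add   = {in(p3,t2), pkg_at(p4,whs2), truck_at(t2,whs2)}

== RESULT ==
["in(p3,t2)", "pkg_at(p4,whs2)", "truck_at(t2,whs2)"]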